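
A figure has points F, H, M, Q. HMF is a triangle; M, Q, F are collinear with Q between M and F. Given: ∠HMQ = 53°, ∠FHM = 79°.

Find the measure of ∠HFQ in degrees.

1. ∠FMH = 53°  [Q on ray MF]
2. ∠HFM = 48°  [△HMF]
3. ∠HFQ = 48°  [Q on ray FM]

∠HFQ = 48°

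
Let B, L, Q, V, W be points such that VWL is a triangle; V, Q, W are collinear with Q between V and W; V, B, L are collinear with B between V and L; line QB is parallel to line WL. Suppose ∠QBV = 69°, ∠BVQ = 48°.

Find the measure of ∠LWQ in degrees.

∠LWQ = 63°

1. ∠BQV = 63°  [△VQB]
2. ∠BQW = 117°  [linear pair at Q on VW]
3. ∠LWQ = 63°  [QB∥WL, co-interior at W–Q]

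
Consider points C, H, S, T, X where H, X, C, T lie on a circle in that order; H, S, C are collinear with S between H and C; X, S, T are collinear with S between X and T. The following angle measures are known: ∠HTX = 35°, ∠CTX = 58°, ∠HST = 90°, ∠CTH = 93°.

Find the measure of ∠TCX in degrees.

1. ∠HCX = 35°  [same arc HX]
2. ∠CSX = 90°  [vertical angles at S]
3. ∠CXT = 55°  [△XSC]
4. ∠TCX = 67°  [△XCT]

∠TCX = 67°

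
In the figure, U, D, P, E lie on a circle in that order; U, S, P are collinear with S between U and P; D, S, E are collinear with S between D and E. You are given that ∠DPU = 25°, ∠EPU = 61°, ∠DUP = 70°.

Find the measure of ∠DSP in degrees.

1. ∠EDU = 61°  [same arc UE]
2. ∠DSU = 49°  [△USD]
3. ∠DSP = 131°  [linear pair at S on UP]

∠DSP = 131°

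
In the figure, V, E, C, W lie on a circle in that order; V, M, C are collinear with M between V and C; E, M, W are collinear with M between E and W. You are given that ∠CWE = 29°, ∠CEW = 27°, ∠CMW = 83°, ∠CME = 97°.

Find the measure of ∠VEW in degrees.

∠VEW = 68°

1. ∠CVE = 29°  [same arc EC]
2. ∠EMV = 83°  [vertical angles at M]
3. ∠VEW = 68°  [△VME]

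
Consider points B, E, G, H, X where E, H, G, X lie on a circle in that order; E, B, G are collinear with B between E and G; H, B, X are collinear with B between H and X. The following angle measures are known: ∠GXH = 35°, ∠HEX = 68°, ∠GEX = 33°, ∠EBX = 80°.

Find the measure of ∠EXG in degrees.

∠EXG = 102°

1. ∠GBX = 100°  [linear pair at B on EG]
2. ∠EGX = 45°  [△GBX]
3. ∠EXG = 102°  [△EGX]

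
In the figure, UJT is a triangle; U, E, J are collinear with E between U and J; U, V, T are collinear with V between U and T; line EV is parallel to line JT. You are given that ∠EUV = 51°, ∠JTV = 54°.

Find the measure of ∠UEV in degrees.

∠UEV = 75°

1. ∠JUT = 51°  [E on UJ, V on UT]
2. ∠JTU = 54°  [V on ray TU]
3. ∠TJU = 75°  [△UJT]
4. ∠UEV = 75°  [EV∥JT, corresponding at E]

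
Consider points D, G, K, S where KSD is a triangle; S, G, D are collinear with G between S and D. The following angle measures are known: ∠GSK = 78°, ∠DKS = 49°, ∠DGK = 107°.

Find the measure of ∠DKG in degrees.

1. ∠DSK = 78°  [G on ray SD]
2. ∠KDS = 53°  [△KSD]
3. ∠GDK = 53°  [G on ray DS]
4. ∠DKG = 20°  [△KGD]

∠DKG = 20°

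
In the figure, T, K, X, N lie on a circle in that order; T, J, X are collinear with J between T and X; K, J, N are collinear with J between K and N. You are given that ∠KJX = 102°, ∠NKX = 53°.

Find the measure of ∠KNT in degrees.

∠KNT = 25°

1. ∠NJT = 102°  [vertical angles at J]
2. ∠NTX = 53°  [same arc XN]
3. ∠KNT = 25°  [△TJN]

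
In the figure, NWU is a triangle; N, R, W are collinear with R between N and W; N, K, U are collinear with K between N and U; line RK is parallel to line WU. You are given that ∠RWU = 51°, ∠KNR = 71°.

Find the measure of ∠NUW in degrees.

1. ∠NWU = 51°  [R on ray WN]
2. ∠UNW = 71°  [R on NW, K on NU]
3. ∠NUW = 58°  [△NWU]

∠NUW = 58°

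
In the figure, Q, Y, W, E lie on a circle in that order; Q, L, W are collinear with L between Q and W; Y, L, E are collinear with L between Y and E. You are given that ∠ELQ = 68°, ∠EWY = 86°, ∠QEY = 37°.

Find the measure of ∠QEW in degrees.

1. ∠EQW = 75°  [△QLE]
2. ∠EQY = 94°  [cyclic QYWE, opposite ∠Q+∠W]
3. ∠EYQ = 49°  [△QYE]
4. ∠EWQ = 49°  [same arc QE]
5. ∠QEW = 56°  [△QWE]

∠QEW = 56°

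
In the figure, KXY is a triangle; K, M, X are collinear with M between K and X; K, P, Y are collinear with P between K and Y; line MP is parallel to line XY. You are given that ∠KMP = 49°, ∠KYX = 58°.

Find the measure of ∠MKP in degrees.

1. ∠KXY = 49°  [MP∥XY, corresponding at M]
2. ∠XKY = 73°  [△KXY]
3. ∠MKP = 73°  [M on KX, P on KY]

∠MKP = 73°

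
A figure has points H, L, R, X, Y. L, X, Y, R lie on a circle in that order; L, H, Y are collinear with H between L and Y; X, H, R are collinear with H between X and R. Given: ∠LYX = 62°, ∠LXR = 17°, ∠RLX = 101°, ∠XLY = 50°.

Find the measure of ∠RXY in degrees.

1. ∠RYX = 79°  [cyclic LXYR, opposite ∠L+∠Y]
2. ∠XRY = 50°  [same arc XY]
3. ∠RXY = 51°  [△XYR]

∠RXY = 51°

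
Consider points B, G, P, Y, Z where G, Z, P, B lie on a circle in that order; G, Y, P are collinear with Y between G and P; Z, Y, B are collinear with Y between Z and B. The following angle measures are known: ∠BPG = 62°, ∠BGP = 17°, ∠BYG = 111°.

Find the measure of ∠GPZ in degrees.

∠GPZ = 52°

1. ∠BZP = 17°  [same arc PB]
2. ∠PYZ = 111°  [vertical angles at Y]
3. ∠GPZ = 52°  [△ZYP]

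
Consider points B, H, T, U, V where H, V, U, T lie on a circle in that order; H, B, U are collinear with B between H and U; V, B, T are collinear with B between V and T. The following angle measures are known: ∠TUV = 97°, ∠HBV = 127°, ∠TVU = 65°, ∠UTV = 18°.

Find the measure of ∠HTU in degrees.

1. ∠TBU = 127°  [vertical angles at B]
2. ∠THU = 65°  [same arc UT]
3. ∠HUT = 35°  [△UBT]
4. ∠HTU = 80°  [△HUT]

∠HTU = 80°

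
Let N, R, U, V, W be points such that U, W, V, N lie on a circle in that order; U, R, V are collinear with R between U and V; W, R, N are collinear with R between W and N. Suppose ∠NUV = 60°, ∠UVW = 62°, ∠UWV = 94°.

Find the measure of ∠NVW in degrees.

1. ∠NWV = 60°  [same arc VN]
2. ∠VUW = 24°  [△UWV]
3. ∠VNW = 24°  [same arc WV]
4. ∠NVW = 96°  [△WVN]

∠NVW = 96°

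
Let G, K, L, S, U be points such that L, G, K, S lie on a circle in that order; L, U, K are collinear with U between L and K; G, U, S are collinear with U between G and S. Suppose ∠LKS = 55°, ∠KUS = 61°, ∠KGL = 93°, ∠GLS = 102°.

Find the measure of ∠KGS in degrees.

∠KGS = 38°

1. ∠GSK = 64°  [△KUS]
2. ∠GKS = 78°  [cyclic LGKS, opposite ∠L+∠K]
3. ∠KGS = 38°  [△GKS]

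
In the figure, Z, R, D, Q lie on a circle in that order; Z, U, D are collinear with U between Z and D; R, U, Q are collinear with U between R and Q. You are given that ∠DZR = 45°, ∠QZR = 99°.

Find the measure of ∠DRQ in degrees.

∠DRQ = 54°

1. ∠DQR = 45°  [same arc RD]
2. ∠QDR = 81°  [cyclic ZRDQ, opposite ∠Z+∠D]
3. ∠DRQ = 54°  [△RDQ]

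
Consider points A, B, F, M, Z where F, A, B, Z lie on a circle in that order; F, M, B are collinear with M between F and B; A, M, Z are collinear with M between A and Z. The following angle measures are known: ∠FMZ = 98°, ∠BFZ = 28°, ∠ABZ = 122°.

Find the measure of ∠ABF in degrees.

1. ∠AMB = 98°  [vertical angles at M]
2. ∠BAZ = 28°  [same arc BZ]
3. ∠ABF = 54°  [△AMB]

∠ABF = 54°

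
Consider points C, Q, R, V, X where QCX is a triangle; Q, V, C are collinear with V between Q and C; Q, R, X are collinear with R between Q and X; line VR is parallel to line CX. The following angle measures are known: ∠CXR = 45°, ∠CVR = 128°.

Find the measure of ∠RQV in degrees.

∠RQV = 83°

1. ∠CXQ = 45°  [R on ray XQ]
2. ∠QVR = 52°  [linear pair at V on QC]
3. ∠QRV = 45°  [VR∥CX, corresponding at R]
4. ∠RQV = 83°  [△QVR]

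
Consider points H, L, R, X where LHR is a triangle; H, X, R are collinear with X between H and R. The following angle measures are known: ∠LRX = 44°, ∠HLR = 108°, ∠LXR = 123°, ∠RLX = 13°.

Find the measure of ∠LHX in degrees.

∠LHX = 28°

1. ∠HRL = 44°  [X on ray RH]
2. ∠LHR = 28°  [△LHR]
3. ∠LHX = 28°  [X on ray HR]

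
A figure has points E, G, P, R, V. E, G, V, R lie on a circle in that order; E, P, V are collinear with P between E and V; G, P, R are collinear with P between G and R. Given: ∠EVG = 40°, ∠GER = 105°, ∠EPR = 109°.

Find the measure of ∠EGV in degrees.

1. ∠ERG = 40°  [same arc EG]
2. ∠EGR = 35°  [△EGR]
3. ∠REV = 31°  [△EPR]
4. ∠EVR = 35°  [same arc ER]
5. ∠ERV = 114°  [△EVR]
6. ∠EGV = 66°  [cyclic EGVR, opposite ∠G+∠R]

∠EGV = 66°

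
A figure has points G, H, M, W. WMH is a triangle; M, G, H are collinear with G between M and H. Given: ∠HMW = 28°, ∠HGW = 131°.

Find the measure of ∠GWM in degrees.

∠GWM = 103°

1. ∠GMW = 28°  [G on ray MH]
2. ∠MGW = 49°  [linear pair at G on MH]
3. ∠GWM = 103°  [△WMG]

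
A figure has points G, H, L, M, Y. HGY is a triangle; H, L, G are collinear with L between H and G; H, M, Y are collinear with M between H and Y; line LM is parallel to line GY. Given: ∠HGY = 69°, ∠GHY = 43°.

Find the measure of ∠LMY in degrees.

1. ∠GYH = 68°  [△HGY]
2. ∠HML = 68°  [LM∥GY, corresponding at M]
3. ∠LMY = 112°  [linear pair at M on HY]

∠LMY = 112°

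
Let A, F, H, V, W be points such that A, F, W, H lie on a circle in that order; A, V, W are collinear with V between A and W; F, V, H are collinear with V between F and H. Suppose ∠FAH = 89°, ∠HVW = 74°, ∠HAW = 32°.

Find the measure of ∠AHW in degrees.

1. ∠FWH = 91°  [cyclic AFWH, opposite ∠A+∠W]
2. ∠HFW = 32°  [same arc WH]
3. ∠FHW = 57°  [△FWH]
4. ∠AWH = 49°  [△WVH]
5. ∠AHW = 99°  [△AWH]

∠AHW = 99°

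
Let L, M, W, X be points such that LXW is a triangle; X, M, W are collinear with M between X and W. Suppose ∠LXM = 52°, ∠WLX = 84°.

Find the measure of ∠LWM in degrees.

1. ∠LXW = 52°  [M on ray XW]
2. ∠LWX = 44°  [△LXW]
3. ∠LWM = 44°  [M on ray WX]

∠LWM = 44°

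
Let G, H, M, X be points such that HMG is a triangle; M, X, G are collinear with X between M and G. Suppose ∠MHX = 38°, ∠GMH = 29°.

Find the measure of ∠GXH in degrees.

1. ∠HMX = 29°  [X on ray MG]
2. ∠HXM = 113°  [△HMX]
3. ∠GXH = 67°  [linear pair at X on MG]

∠GXH = 67°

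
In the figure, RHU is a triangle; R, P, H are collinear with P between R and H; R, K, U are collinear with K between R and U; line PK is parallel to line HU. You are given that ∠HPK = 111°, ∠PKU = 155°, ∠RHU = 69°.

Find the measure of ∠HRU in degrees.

∠HRU = 86°

1. ∠KPR = 69°  [linear pair at P on RH]
2. ∠PKR = 25°  [linear pair at K on RU]
3. ∠KRP = 86°  [△RPK]
4. ∠HRU = 86°  [P on RH, K on RU]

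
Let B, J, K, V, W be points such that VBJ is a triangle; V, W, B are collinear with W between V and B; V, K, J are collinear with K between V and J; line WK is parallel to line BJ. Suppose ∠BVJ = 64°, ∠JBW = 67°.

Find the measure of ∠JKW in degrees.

∠JKW = 131°

1. ∠JBV = 67°  [W on ray BV]
2. ∠BJV = 49°  [△VBJ]
3. ∠VKW = 49°  [WK∥BJ, corresponding at K]
4. ∠JKW = 131°  [linear pair at K on VJ]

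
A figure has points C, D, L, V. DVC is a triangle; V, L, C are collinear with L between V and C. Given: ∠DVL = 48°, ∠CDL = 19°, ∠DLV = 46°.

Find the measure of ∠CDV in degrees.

1. ∠CVD = 48°  [L on ray VC]
2. ∠CLD = 134°  [linear pair at L on VC]
3. ∠DCL = 27°  [△DLC]
4. ∠DCV = 27°  [L on ray CV]
5. ∠CDV = 105°  [△DVC]

∠CDV = 105°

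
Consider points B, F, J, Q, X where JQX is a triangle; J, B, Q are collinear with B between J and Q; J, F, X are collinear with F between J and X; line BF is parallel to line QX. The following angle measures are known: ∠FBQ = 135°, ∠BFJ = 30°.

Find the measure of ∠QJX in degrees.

1. ∠FBJ = 45°  [linear pair at B on JQ]
2. ∠BJF = 105°  [△JBF]
3. ∠QJX = 105°  [B on JQ, F on JX]

∠QJX = 105°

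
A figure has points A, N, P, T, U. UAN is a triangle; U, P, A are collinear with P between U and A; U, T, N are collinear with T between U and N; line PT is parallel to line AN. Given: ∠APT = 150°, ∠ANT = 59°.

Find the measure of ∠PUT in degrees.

∠PUT = 91°

1. ∠TPU = 30°  [linear pair at P on UA]
2. ∠ANU = 59°  [T on ray NU]
3. ∠NAU = 30°  [PT∥AN, corresponding at P]
4. ∠AUN = 91°  [△UAN]
5. ∠PUT = 91°  [P on UA, T on UN]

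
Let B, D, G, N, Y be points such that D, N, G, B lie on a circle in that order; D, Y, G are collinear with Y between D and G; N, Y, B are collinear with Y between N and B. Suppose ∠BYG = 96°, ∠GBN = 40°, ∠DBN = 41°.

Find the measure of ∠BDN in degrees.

∠BDN = 95°

1. ∠DYN = 96°  [vertical angles at Y]
2. ∠GDN = 40°  [same arc NG]
3. ∠BND = 44°  [△DYN]
4. ∠BDN = 95°  [△DNB]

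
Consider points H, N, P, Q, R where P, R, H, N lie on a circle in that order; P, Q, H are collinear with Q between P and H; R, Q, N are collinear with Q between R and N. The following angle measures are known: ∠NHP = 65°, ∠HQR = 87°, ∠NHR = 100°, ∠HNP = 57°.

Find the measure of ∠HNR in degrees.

∠HNR = 22°

1. ∠NRP = 65°  [same arc PN]
2. ∠PQR = 93°  [linear pair at Q on PH]
3. ∠HPR = 22°  [△PQR]
4. ∠HNR = 22°  [same arc RH]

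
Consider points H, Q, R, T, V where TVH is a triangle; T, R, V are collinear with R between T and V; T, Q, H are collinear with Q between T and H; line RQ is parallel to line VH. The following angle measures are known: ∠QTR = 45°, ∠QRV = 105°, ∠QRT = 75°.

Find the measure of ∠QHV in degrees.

1. ∠RQT = 60°  [△TRQ]
2. ∠HQR = 120°  [linear pair at Q on TH]
3. ∠QHV = 60°  [RQ∥VH, co-interior at H–Q]

∠QHV = 60°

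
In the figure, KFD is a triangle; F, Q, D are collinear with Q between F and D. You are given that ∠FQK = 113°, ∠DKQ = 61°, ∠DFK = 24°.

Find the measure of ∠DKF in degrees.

∠DKF = 104°

1. ∠DQK = 67°  [linear pair at Q on FD]
2. ∠KDQ = 52°  [△KQD]
3. ∠FDK = 52°  [Q on ray DF]
4. ∠DKF = 104°  [△KFD]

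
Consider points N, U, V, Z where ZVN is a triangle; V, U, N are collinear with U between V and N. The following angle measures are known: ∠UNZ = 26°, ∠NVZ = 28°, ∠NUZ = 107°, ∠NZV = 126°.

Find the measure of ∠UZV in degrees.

∠UZV = 79°

1. ∠UVZ = 28°  [U on ray VN]
2. ∠VUZ = 73°  [linear pair at U on VN]
3. ∠UZV = 79°  [△ZVU]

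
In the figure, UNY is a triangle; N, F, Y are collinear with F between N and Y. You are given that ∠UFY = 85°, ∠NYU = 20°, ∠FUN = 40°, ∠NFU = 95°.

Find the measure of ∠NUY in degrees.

1. ∠FNU = 45°  [△UNF]
2. ∠UNY = 45°  [F on ray NY]
3. ∠NUY = 115°  [△UNY]

∠NUY = 115°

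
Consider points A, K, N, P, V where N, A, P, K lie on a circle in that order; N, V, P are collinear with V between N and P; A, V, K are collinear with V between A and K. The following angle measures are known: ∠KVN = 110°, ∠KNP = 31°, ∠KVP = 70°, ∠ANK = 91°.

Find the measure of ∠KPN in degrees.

1. ∠AKN = 39°  [△NVK]
2. ∠KAN = 50°  [△NAK]
3. ∠KPN = 50°  [same arc NK]

∠KPN = 50°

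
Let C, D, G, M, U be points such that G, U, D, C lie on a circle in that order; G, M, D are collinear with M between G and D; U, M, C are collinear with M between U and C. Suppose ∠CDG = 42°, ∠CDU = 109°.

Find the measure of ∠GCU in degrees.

∠GCU = 67°

1. ∠CUG = 42°  [same arc GC]
2. ∠CGU = 71°  [cyclic GUDC, opposite ∠G+∠D]
3. ∠GCU = 67°  [△GUC]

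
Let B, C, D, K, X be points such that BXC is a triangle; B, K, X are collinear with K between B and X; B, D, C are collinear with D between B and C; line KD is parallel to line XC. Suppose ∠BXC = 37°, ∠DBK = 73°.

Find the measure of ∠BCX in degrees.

1. ∠BKD = 37°  [KD∥XC, corresponding at K]
2. ∠BDK = 70°  [△BKD]
3. ∠BCX = 70°  [KD∥XC, corresponding at D]

∠BCX = 70°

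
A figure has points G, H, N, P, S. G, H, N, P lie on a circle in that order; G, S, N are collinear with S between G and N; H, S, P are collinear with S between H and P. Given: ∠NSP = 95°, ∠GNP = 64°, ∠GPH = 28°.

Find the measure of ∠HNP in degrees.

1. ∠GHP = 64°  [same arc GP]
2. ∠HGP = 88°  [△GHP]
3. ∠HNP = 92°  [cyclic GHNP, opposite ∠G+∠N]

∠HNP = 92°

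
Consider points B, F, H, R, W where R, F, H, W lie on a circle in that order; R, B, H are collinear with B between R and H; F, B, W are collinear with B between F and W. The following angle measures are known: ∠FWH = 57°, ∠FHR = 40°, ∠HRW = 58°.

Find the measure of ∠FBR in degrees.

∠FBR = 98°

1. ∠HFW = 58°  [same arc HW]
2. ∠FBH = 82°  [△FBH]
3. ∠FBR = 98°  [linear pair at B on RH]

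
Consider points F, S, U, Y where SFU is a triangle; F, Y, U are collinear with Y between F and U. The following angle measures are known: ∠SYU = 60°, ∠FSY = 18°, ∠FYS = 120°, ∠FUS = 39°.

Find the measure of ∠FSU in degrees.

1. ∠SFY = 42°  [△SFY]
2. ∠SFU = 42°  [Y on ray FU]
3. ∠FSU = 99°  [△SFU]

∠FSU = 99°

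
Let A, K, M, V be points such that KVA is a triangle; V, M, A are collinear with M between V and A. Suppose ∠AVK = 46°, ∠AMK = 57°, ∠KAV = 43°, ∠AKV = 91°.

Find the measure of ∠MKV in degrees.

1. ∠KVM = 46°  [M on ray VA]
2. ∠KMV = 123°  [linear pair at M on VA]
3. ∠MKV = 11°  [△KVM]

∠MKV = 11°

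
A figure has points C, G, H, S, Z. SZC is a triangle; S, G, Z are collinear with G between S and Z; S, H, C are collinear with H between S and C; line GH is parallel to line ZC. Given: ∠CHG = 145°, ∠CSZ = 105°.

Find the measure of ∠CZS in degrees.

1. ∠GHS = 35°  [linear pair at H on SC]
2. ∠GSH = 105°  [G on SZ, H on SC]
3. ∠HGS = 40°  [△SGH]
4. ∠CZS = 40°  [GH∥ZC, corresponding at G]

∠CZS = 40°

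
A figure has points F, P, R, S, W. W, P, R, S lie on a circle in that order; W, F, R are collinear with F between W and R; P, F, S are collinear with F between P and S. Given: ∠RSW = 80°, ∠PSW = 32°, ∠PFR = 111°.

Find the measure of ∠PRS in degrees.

∠PRS = 95°

1. ∠RPW = 100°  [cyclic WPRS, opposite ∠P+∠S]
2. ∠PRW = 32°  [same arc WP]
3. ∠RPS = 37°  [△PFR]
4. ∠PWR = 48°  [△WPR]
5. ∠PSR = 48°  [same arc PR]
6. ∠PRS = 95°  [△PRS]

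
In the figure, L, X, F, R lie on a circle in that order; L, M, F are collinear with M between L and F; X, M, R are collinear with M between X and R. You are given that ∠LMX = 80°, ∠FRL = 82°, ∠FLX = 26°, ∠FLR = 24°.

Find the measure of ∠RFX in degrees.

∠RFX = 130°

1. ∠FRX = 26°  [same arc XF]
2. ∠FXR = 24°  [same arc FR]
3. ∠RFX = 130°  [△XFR]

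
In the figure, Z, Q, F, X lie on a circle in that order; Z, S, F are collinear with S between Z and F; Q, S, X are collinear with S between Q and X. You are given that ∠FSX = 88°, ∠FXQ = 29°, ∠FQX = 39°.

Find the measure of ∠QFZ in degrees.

∠QFZ = 49°

1. ∠QSZ = 88°  [vertical angles at S]
2. ∠FSQ = 92°  [linear pair at S on ZF]
3. ∠QFZ = 49°  [△QSF]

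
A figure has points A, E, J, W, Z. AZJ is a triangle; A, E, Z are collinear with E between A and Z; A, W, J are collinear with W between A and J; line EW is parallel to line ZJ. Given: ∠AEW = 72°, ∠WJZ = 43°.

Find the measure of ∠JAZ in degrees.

∠JAZ = 65°

1. ∠AZJ = 72°  [EW∥ZJ, corresponding at E]
2. ∠AJZ = 43°  [W on ray JA]
3. ∠JAZ = 65°  [△AZJ]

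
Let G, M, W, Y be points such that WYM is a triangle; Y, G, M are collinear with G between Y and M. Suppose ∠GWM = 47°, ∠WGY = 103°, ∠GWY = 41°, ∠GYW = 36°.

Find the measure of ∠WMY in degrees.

1. ∠MGW = 77°  [linear pair at G on YM]
2. ∠GMW = 56°  [△WGM]
3. ∠WMY = 56°  [G on ray MY]

∠WMY = 56°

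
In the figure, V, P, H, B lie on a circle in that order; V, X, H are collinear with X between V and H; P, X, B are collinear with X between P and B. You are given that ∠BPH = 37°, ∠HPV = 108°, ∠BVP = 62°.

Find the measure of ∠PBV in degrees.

∠PBV = 47°

1. ∠BVH = 37°  [same arc HB]
2. ∠HBV = 72°  [cyclic VPHB, opposite ∠P+∠B]
3. ∠BHV = 71°  [△VHB]
4. ∠BPV = 71°  [same arc VB]
5. ∠PBV = 47°  [△VPB]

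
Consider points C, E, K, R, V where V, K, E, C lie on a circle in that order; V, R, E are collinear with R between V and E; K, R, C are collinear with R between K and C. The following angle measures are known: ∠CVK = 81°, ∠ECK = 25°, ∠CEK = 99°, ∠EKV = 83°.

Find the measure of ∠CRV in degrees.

1. ∠EVK = 25°  [same arc KE]
2. ∠CKE = 56°  [△KEC]
3. ∠KEV = 72°  [△VKE]
4. ∠CVE = 56°  [same arc EC]
5. ∠KCV = 72°  [same arc VK]
6. ∠CRV = 52°  [△VRC]

∠CRV = 52°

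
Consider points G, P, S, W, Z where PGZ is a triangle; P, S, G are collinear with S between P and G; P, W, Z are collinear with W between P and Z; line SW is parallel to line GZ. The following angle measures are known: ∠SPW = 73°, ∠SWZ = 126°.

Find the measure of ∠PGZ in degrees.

∠PGZ = 53°

1. ∠PWS = 54°  [linear pair at W on PZ]
2. ∠PSW = 53°  [△PSW]
3. ∠PGZ = 53°  [SW∥GZ, corresponding at S]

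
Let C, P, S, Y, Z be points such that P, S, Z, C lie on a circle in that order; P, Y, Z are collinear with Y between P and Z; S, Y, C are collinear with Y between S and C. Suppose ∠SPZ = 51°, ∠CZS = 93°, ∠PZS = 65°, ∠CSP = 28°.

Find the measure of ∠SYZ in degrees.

1. ∠SCZ = 51°  [same arc SZ]
2. ∠CSZ = 36°  [△SZC]
3. ∠SYZ = 79°  [△SYZ]

∠SYZ = 79°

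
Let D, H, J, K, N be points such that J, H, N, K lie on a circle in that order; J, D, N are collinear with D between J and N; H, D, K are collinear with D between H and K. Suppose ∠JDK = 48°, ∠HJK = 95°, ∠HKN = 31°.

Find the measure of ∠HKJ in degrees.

1. ∠HDN = 48°  [vertical angles at D]
2. ∠HNK = 85°  [cyclic JHNK, opposite ∠J+∠N]
3. ∠KHN = 64°  [△HNK]
4. ∠HNJ = 68°  [△HDN]
5. ∠HKJ = 68°  [same arc JH]

∠HKJ = 68°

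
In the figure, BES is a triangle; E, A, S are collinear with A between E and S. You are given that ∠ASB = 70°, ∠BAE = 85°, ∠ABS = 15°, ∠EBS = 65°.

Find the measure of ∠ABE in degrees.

∠ABE = 50°

1. ∠BSE = 70°  [A on ray SE]
2. ∠BES = 45°  [△BES]
3. ∠AEB = 45°  [A on ray ES]
4. ∠ABE = 50°  [△BEA]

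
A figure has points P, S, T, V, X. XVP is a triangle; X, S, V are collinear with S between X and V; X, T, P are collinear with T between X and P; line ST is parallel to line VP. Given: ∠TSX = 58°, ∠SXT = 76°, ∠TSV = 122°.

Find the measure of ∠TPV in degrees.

1. ∠STX = 46°  [△XST]
2. ∠PTS = 134°  [linear pair at T on XP]
3. ∠TPV = 46°  [ST∥VP, co-interior at P–T]

∠TPV = 46°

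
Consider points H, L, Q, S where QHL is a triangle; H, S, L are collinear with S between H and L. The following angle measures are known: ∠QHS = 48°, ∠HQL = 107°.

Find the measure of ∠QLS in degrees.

∠QLS = 25°

1. ∠LHQ = 48°  [S on ray HL]
2. ∠HLQ = 25°  [△QHL]
3. ∠QLS = 25°  [S on ray LH]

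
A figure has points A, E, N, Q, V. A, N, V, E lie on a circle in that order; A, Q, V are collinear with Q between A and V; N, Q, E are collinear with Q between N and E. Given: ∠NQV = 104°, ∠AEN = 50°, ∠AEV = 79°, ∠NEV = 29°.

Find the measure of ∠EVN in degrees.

1. ∠AVN = 50°  [same arc AN]
2. ∠ENV = 26°  [△NQV]
3. ∠EVN = 125°  [△NVE]

∠EVN = 125°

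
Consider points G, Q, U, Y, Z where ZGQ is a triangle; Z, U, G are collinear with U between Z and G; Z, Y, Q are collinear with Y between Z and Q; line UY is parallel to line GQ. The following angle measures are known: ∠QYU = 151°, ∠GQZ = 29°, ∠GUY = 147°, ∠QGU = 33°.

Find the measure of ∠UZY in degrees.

∠UZY = 118°

1. ∠UYZ = 29°  [linear pair at Y on ZQ]
2. ∠YUZ = 33°  [linear pair at U on ZG]
3. ∠UZY = 118°  [△ZUY]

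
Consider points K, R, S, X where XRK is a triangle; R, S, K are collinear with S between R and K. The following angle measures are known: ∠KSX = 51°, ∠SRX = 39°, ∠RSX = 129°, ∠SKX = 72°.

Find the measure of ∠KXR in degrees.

1. ∠KRX = 39°  [S on ray RK]
2. ∠RKX = 72°  [S on ray KR]
3. ∠KXR = 69°  [△XRK]

∠KXR = 69°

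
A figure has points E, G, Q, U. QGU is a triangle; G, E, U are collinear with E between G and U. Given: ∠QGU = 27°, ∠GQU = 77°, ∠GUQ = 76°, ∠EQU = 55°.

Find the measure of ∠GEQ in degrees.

∠GEQ = 131°

1. ∠EUQ = 76°  [E on ray UG]
2. ∠QEU = 49°  [△QEU]
3. ∠GEQ = 131°  [linear pair at E on GU]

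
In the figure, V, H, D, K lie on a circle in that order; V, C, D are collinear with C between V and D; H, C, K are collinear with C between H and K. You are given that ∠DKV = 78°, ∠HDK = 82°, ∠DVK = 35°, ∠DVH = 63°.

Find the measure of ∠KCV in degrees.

1. ∠KDV = 67°  [△VDK]
2. ∠DKH = 63°  [same arc HD]
3. ∠DCK = 50°  [△DCK]
4. ∠KCV = 130°  [linear pair at C on VD]

∠KCV = 130°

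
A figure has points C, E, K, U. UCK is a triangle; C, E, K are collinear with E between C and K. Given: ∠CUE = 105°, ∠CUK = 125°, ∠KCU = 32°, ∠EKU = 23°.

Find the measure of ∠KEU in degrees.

∠KEU = 137°

1. ∠ECU = 32°  [E on ray CK]
2. ∠CEU = 43°  [△UCE]
3. ∠KEU = 137°  [linear pair at E on CK]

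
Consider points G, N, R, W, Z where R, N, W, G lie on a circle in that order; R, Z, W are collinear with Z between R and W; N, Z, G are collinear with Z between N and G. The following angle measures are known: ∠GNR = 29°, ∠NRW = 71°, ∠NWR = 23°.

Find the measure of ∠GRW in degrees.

∠GRW = 57°

1. ∠GWR = 29°  [same arc RG]
2. ∠RNW = 86°  [△RNW]
3. ∠RGW = 94°  [cyclic RNWG, opposite ∠N+∠G]
4. ∠GRW = 57°  [△RWG]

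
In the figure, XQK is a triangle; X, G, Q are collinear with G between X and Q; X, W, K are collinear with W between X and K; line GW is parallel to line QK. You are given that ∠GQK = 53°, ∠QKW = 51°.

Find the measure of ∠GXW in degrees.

1. ∠KQX = 53°  [G on ray QX]
2. ∠QKX = 51°  [W on ray KX]
3. ∠KXQ = 76°  [△XQK]
4. ∠GXW = 76°  [G on XQ, W on XK]

∠GXW = 76°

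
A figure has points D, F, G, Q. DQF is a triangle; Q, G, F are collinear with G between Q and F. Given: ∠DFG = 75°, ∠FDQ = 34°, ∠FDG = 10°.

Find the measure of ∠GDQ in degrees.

1. ∠DGF = 95°  [△DGF]
2. ∠DFQ = 75°  [G on ray FQ]
3. ∠DQF = 71°  [△DQF]
4. ∠DGQ = 85°  [linear pair at G on QF]
5. ∠DQG = 71°  [G on ray QF]
6. ∠GDQ = 24°  [△DQG]

∠GDQ = 24°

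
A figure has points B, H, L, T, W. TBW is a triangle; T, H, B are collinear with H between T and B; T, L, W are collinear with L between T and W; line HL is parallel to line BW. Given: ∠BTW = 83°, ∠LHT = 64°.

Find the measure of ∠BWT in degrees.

1. ∠HTL = 83°  [H on TB, L on TW]
2. ∠HLT = 33°  [△THL]
3. ∠BWT = 33°  [HL∥BW, corresponding at L]

∠BWT = 33°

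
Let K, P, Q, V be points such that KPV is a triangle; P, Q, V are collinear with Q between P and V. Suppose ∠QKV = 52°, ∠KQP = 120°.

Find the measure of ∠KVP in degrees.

∠KVP = 68°

1. ∠KQV = 60°  [linear pair at Q on PV]
2. ∠KVQ = 68°  [△KQV]
3. ∠KVP = 68°  [Q on ray VP]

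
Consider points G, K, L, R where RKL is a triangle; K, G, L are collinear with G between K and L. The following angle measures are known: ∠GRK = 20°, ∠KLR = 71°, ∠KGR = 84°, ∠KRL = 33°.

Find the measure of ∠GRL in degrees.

1. ∠GLR = 71°  [G on ray LK]
2. ∠LGR = 96°  [linear pair at G on KL]
3. ∠GRL = 13°  [△RGL]

∠GRL = 13°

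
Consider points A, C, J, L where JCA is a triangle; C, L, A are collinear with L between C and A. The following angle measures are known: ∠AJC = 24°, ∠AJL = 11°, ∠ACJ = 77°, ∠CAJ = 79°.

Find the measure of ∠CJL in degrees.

∠CJL = 13°

1. ∠JCL = 77°  [L on ray CA]
2. ∠JAL = 79°  [L on ray AC]
3. ∠ALJ = 90°  [△JLA]
4. ∠CLJ = 90°  [linear pair at L on CA]
5. ∠CJL = 13°  [△JCL]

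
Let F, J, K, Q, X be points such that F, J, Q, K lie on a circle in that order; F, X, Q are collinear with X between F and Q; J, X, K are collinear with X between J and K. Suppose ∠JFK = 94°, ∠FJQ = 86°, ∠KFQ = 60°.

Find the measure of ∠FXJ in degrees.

1. ∠JQK = 86°  [cyclic FJQK, opposite ∠F+∠Q]
2. ∠FKQ = 94°  [cyclic FJQK, opposite ∠J+∠K]
3. ∠KJQ = 60°  [same arc QK]
4. ∠FQK = 26°  [△FQK]
5. ∠JKQ = 34°  [△JQK]
6. ∠FJK = 26°  [same arc FK]
7. ∠JFQ = 34°  [same arc JQ]
8. ∠FXJ = 120°  [△FXJ]

∠FXJ = 120°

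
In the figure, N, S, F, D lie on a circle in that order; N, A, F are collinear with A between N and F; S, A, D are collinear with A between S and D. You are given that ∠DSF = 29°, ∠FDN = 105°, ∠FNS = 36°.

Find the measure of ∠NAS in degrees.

∠NAS = 98°

1. ∠DNF = 29°  [same arc FD]
2. ∠DFN = 46°  [△NFD]
3. ∠DSN = 46°  [same arc ND]
4. ∠NAS = 98°  [△NAS]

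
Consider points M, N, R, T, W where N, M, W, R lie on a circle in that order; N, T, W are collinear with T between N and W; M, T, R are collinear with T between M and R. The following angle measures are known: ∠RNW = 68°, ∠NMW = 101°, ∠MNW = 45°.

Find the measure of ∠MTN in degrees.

∠MTN = 102°

1. ∠RMW = 68°  [same arc WR]
2. ∠MWN = 34°  [△NMW]
3. ∠MTW = 78°  [△MTW]
4. ∠MTN = 102°  [linear pair at T on NW]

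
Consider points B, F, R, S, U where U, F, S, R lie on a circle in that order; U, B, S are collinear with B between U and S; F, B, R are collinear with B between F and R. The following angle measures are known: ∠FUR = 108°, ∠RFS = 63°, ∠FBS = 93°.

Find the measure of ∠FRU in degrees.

1. ∠RUS = 63°  [same arc SR]
2. ∠RBU = 93°  [vertical angles at B]
3. ∠FRU = 24°  [△UBR]

∠FRU = 24°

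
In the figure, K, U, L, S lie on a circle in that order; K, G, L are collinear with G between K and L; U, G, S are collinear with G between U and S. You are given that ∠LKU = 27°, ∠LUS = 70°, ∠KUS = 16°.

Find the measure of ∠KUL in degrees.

1. ∠LKS = 70°  [same arc LS]
2. ∠KLS = 16°  [same arc KS]
3. ∠KSL = 94°  [△KLS]
4. ∠KUL = 86°  [cyclic KULS, opposite ∠U+∠S]

∠KUL = 86°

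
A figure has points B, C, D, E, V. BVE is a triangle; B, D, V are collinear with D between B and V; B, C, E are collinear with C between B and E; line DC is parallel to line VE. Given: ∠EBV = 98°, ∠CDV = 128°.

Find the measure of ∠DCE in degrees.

1. ∠CBD = 98°  [D on BV, C on BE]
2. ∠BDC = 52°  [linear pair at D on BV]
3. ∠BCD = 30°  [△BDC]
4. ∠DCE = 150°  [linear pair at C on BE]

∠DCE = 150°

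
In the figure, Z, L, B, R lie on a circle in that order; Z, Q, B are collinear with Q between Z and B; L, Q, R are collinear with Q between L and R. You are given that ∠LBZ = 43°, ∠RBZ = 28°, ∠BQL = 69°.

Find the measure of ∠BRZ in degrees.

∠BRZ = 84°

1. ∠LRZ = 43°  [same arc ZL]
2. ∠RQZ = 69°  [vertical angles at Q]
3. ∠BZR = 68°  [△ZQR]
4. ∠BRZ = 84°  [△ZBR]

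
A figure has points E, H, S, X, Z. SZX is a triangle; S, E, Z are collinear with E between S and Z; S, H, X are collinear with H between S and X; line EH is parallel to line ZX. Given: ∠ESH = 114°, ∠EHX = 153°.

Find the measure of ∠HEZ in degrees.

1. ∠EHS = 27°  [linear pair at H on SX]
2. ∠HES = 39°  [△SEH]
3. ∠HEZ = 141°  [linear pair at E on SZ]

∠HEZ = 141°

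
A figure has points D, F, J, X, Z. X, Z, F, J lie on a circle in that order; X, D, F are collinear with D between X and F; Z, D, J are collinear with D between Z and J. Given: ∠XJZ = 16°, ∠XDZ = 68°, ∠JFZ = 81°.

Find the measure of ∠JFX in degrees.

1. ∠JXZ = 99°  [cyclic XZFJ, opposite ∠X+∠F]
2. ∠JZX = 65°  [△XZJ]
3. ∠JFX = 65°  [same arc XJ]

∠JFX = 65°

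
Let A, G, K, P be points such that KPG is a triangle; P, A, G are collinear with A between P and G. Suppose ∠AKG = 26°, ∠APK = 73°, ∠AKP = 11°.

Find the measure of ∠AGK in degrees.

∠AGK = 70°

1. ∠KAP = 96°  [△KPA]
2. ∠GAK = 84°  [linear pair at A on PG]
3. ∠AGK = 70°  [△KAG]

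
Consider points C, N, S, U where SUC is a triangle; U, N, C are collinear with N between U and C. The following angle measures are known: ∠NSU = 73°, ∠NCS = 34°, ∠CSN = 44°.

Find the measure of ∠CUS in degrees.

∠CUS = 29°

1. ∠CNS = 102°  [△SNC]
2. ∠SNU = 78°  [linear pair at N on UC]
3. ∠NUS = 29°  [△SUN]
4. ∠CUS = 29°  [N on ray UC]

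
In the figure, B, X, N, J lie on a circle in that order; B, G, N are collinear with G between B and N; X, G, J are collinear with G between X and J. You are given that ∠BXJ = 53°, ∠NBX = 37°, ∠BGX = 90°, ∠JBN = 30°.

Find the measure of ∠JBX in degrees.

1. ∠NJX = 37°  [same arc XN]
2. ∠JXN = 30°  [same arc NJ]
3. ∠JNX = 113°  [△XNJ]
4. ∠JBX = 67°  [cyclic BXNJ, opposite ∠B+∠N]

∠JBX = 67°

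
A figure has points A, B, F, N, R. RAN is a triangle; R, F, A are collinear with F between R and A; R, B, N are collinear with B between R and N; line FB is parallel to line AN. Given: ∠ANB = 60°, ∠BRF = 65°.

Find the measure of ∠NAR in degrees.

1. ∠ANR = 60°  [B on ray NR]
2. ∠ARN = 65°  [F on RA, B on RN]
3. ∠NAR = 55°  [△RAN]

∠NAR = 55°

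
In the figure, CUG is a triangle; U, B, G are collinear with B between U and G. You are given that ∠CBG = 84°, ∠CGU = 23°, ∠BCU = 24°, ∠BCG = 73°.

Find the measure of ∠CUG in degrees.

1. ∠CBU = 96°  [linear pair at B on UG]
2. ∠BUC = 60°  [△CUB]
3. ∠CUG = 60°  [B on ray UG]

∠CUG = 60°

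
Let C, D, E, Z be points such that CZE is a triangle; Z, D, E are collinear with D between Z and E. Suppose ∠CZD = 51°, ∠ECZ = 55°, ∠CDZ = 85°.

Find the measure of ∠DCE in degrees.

∠DCE = 11°

1. ∠CZE = 51°  [D on ray ZE]
2. ∠CEZ = 74°  [△CZE]
3. ∠CDE = 95°  [linear pair at D on ZE]
4. ∠CED = 74°  [D on ray EZ]
5. ∠DCE = 11°  [△CDE]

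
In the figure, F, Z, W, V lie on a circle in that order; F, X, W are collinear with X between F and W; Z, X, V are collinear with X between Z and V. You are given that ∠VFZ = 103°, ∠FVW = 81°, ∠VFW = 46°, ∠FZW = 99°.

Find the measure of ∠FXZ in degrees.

∠FXZ = 70°

1. ∠VWZ = 77°  [cyclic FZWV, opposite ∠F+∠W]
2. ∠FWV = 53°  [△FWV]
3. ∠VZW = 46°  [same arc WV]
4. ∠WVZ = 57°  [△ZWV]
5. ∠FZV = 53°  [same arc FV]
6. ∠WFZ = 57°  [same arc ZW]
7. ∠FXZ = 70°  [△FXZ]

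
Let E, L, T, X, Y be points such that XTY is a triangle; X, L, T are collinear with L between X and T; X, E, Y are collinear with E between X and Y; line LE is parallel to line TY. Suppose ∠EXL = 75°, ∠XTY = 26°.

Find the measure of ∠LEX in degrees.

1. ∠TXY = 75°  [L on XT, E on XY]
2. ∠TYX = 79°  [△XTY]
3. ∠LEX = 79°  [LE∥TY, corresponding at E]

∠LEX = 79°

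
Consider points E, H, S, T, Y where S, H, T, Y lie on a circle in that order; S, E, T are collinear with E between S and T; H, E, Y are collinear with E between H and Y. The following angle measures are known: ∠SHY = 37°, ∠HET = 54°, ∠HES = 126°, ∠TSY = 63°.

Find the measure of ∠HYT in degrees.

∠HYT = 17°

1. ∠STY = 37°  [same arc SY]
2. ∠TEY = 126°  [vertical angles at E]
3. ∠HYT = 17°  [△TEY]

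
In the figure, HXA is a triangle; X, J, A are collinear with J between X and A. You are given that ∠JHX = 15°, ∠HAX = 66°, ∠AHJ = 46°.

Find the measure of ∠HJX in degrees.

∠HJX = 112°

1. ∠HAJ = 66°  [J on ray AX]
2. ∠AJH = 68°  [△HJA]
3. ∠HJX = 112°  [linear pair at J on XA]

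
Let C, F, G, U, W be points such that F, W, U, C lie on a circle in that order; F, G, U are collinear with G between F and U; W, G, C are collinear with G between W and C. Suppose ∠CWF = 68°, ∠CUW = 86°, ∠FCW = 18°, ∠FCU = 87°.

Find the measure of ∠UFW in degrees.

∠UFW = 69°

1. ∠FUW = 18°  [same arc FW]
2. ∠FWU = 93°  [cyclic FWUC, opposite ∠W+∠C]
3. ∠UFW = 69°  [△FWU]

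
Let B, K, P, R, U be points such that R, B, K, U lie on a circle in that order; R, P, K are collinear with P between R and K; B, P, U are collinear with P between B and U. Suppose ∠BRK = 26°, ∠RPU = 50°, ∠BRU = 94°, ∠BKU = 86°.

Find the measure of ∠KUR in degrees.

1. ∠BUK = 26°  [same arc BK]
2. ∠KPU = 130°  [linear pair at P on RK]
3. ∠KBU = 68°  [△BKU]
4. ∠RKU = 24°  [△KPU]
5. ∠KRU = 68°  [same arc KU]
6. ∠KUR = 88°  [△RKU]

∠KUR = 88°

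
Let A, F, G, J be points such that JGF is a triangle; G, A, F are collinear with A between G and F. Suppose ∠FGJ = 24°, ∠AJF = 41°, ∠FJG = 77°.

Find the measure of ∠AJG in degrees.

1. ∠GFJ = 79°  [△JGF]
2. ∠AGJ = 24°  [A on ray GF]
3. ∠AFJ = 79°  [A on ray FG]
4. ∠FAJ = 60°  [△JAF]
5. ∠GAJ = 120°  [linear pair at A on GF]
6. ∠AJG = 36°  [△JGA]

∠AJG = 36°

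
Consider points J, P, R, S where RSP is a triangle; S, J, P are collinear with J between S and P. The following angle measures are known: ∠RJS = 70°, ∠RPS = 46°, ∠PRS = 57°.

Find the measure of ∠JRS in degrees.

1. ∠PSR = 77°  [△RSP]
2. ∠JSR = 77°  [J on ray SP]
3. ∠JRS = 33°  [△RSJ]

∠JRS = 33°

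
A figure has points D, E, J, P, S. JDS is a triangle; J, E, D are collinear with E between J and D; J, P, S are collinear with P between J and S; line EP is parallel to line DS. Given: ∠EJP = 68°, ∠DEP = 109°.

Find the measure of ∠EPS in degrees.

1. ∠JEP = 71°  [linear pair at E on JD]
2. ∠EPJ = 41°  [△JEP]
3. ∠EPS = 139°  [linear pair at P on JS]

∠EPS = 139°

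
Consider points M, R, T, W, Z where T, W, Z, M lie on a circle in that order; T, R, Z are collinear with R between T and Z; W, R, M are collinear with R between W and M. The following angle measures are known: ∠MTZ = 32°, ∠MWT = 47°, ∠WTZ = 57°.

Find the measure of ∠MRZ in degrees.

1. ∠MZT = 47°  [same arc TM]
2. ∠WMZ = 57°  [same arc WZ]
3. ∠MRZ = 76°  [△ZRM]

∠MRZ = 76°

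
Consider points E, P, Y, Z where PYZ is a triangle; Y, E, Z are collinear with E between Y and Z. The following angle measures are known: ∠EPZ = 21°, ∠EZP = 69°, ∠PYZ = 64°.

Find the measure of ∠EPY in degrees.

∠EPY = 26°

1. ∠PEZ = 90°  [△PEZ]
2. ∠EYP = 64°  [E on ray YZ]
3. ∠PEY = 90°  [linear pair at E on YZ]
4. ∠EPY = 26°  [△PYE]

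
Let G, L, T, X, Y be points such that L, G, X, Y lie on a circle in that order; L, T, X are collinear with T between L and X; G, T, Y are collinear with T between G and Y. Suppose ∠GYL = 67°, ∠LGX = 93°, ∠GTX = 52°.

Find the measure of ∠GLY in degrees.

1. ∠GXL = 67°  [same arc LG]
2. ∠GLX = 20°  [△LGX]
3. ∠GTL = 128°  [linear pair at T on LX]
4. ∠LGY = 32°  [△LTG]
5. ∠GLY = 81°  [△LGY]

∠GLY = 81°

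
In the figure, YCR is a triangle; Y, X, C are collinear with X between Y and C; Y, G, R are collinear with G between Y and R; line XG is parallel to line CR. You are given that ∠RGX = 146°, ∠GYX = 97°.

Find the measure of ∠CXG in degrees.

∠CXG = 131°

1. ∠XGY = 34°  [linear pair at G on YR]
2. ∠GXY = 49°  [△YXG]
3. ∠CXG = 131°  [linear pair at X on YC]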